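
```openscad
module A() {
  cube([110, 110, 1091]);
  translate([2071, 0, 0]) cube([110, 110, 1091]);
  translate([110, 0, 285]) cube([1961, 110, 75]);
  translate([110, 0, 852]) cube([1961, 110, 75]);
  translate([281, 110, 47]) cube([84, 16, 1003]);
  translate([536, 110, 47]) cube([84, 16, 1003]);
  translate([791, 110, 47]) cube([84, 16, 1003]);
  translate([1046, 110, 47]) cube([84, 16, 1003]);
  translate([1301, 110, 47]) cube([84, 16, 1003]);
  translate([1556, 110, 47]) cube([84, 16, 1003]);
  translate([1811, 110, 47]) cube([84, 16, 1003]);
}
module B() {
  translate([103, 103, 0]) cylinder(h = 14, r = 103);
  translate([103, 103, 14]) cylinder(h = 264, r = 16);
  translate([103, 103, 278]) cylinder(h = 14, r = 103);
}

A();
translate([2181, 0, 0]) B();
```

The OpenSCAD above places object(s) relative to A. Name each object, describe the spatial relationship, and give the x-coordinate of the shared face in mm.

A is a fence section. B is a spool. The spool is against the fence section's +x side, with their −y faces flush. The x-coordinate of the shared face is 2181 mm.

The fence section's +x face and the spool's −x face are both at x = 2181 mm.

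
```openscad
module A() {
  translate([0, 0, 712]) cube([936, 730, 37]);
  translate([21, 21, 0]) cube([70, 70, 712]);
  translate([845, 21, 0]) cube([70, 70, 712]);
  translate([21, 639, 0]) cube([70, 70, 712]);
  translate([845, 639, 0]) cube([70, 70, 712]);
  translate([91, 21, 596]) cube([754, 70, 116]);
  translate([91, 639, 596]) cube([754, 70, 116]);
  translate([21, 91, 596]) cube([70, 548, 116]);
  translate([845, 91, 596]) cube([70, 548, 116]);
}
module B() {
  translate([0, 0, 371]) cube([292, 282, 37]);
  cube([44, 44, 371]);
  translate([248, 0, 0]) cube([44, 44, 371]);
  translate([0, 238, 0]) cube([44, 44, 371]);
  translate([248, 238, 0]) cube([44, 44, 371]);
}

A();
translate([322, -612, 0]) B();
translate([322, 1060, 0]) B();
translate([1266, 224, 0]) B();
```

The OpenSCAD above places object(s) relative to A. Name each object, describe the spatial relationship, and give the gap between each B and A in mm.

A is a table. B is a stool. Three stools sit around the table at the −y, +y, +x sides. The gap between each stool and the table is 330 mm.

Each stool's nearest face is 330 mm from the table's bounding box.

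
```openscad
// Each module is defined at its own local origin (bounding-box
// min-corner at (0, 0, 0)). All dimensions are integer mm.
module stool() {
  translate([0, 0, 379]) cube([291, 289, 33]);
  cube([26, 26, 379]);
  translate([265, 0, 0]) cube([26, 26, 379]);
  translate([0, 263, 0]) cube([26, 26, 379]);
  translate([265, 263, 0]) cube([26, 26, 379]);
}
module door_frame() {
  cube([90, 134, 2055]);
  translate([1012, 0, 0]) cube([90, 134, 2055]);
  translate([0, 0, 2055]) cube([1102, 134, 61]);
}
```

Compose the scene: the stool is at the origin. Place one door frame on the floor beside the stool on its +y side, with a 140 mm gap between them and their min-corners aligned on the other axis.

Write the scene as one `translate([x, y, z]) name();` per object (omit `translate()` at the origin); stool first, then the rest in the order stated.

stool();
translate([0, 429, 0]) door_frame();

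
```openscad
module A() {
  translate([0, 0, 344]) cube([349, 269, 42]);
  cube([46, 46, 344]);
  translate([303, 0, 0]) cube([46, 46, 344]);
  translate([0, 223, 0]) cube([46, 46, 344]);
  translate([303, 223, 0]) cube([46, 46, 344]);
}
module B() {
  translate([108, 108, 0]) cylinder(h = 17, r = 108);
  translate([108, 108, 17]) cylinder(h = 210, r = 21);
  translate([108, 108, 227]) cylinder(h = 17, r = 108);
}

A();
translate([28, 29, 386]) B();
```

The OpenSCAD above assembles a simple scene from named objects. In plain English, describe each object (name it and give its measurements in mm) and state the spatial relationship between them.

A is a four-legged stool. The seat is 349×269 mm, 42 mm thick, top at z = 386 mm. It stands on four square legs, each 46×46 mm in cross-section, from z = 0 to the seat underside, each flush with a corner of the seat.

B is a spool: two coaxial disc flanges of radius 108 mm and thickness 17 mm, joined by a core cylinder of radius 21 mm and height 210 mm. The lower flange rests on z = 0 and the three cylinders share a vertical axis.

The spool is on top of the stool.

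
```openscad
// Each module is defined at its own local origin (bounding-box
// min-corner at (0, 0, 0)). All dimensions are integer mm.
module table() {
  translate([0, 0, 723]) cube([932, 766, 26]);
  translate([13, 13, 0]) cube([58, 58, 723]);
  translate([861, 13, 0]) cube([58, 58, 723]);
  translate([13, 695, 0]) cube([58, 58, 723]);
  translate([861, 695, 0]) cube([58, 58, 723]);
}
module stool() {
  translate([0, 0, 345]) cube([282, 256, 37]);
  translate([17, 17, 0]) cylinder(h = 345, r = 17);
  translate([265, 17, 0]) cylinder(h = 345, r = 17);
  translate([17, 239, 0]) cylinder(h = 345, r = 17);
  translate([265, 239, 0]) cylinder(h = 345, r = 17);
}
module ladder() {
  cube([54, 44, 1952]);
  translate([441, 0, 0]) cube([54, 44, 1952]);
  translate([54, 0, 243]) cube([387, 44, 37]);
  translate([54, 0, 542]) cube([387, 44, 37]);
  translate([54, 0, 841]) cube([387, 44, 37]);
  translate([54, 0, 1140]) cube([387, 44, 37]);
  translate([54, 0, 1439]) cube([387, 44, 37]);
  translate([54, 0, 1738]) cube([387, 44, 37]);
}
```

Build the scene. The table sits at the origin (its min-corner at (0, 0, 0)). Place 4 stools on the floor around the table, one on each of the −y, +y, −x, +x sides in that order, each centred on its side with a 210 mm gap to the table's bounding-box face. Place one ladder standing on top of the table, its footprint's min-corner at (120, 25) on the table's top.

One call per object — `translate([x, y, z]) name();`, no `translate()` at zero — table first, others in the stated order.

table();
translate([325, -466, 0]) stool();
translate([325, 976, 0]) stool();
translate([-492, 255, 0]) stool();
translate([1142, 255, 0]) stool();
translate([120, 25, 749]) ladder();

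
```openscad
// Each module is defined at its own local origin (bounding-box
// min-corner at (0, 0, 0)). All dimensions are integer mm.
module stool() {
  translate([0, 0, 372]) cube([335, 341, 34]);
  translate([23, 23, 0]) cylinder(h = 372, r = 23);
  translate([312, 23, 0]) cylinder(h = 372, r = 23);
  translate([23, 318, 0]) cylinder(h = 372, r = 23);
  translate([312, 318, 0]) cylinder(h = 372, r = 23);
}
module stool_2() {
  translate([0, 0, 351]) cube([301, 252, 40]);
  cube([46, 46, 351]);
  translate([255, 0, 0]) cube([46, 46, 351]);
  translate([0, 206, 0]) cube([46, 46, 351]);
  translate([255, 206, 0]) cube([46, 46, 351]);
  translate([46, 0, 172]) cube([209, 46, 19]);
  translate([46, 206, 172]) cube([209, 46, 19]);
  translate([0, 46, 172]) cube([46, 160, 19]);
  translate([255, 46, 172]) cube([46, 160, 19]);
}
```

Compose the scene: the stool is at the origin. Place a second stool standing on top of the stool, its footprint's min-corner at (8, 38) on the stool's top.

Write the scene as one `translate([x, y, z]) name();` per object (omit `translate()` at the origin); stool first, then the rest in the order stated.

stool();
translate([8, 38, 406]) stool_2();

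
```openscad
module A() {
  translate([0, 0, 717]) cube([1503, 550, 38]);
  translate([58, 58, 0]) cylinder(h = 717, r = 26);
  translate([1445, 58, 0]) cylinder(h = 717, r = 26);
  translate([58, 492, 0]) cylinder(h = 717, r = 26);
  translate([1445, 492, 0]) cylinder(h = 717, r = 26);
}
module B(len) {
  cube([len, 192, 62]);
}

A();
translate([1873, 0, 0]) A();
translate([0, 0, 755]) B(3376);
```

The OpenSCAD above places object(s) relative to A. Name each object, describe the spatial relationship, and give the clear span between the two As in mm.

Second table starts at x = 1873; first ends at x = 1503; clear span = 1873 − 1503 = 370 mm.

A is a table. B is a beam. A beam spans the tops of two tables. The clear span between the two tables is 370 mm.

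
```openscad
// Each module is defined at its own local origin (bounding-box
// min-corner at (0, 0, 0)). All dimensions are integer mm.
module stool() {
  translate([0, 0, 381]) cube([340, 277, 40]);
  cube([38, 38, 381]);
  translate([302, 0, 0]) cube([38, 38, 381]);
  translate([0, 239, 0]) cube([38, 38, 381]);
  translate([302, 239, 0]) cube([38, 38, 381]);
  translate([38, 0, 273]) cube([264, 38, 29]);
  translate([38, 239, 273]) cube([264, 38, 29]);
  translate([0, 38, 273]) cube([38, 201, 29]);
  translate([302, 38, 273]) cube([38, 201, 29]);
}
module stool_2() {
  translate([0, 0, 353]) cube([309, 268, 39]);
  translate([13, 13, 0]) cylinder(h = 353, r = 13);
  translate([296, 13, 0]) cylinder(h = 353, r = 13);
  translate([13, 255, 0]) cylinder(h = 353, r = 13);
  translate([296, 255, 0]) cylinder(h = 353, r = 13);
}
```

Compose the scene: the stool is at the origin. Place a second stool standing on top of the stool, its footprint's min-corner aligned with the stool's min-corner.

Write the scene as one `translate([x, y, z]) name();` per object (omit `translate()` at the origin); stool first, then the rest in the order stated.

stool();
translate([0, 0, 421]) stool_2();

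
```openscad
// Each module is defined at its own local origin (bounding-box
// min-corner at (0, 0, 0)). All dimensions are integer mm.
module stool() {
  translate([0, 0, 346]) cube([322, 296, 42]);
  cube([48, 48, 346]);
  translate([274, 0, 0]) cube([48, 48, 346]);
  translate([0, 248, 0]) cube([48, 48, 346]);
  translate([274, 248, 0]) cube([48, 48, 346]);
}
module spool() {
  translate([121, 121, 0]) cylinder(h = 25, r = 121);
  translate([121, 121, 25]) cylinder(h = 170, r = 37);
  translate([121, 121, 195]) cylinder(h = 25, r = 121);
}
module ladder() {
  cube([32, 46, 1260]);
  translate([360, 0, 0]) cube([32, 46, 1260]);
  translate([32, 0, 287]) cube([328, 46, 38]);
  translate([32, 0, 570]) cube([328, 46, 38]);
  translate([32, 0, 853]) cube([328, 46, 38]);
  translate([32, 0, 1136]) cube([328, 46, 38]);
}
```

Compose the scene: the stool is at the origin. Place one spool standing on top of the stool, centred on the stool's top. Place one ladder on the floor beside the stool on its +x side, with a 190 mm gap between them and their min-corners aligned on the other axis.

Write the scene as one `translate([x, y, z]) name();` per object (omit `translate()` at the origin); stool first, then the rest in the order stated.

stool();
translate([40, 27, 388]) spool();
translate([512, 0, 0]) ladder();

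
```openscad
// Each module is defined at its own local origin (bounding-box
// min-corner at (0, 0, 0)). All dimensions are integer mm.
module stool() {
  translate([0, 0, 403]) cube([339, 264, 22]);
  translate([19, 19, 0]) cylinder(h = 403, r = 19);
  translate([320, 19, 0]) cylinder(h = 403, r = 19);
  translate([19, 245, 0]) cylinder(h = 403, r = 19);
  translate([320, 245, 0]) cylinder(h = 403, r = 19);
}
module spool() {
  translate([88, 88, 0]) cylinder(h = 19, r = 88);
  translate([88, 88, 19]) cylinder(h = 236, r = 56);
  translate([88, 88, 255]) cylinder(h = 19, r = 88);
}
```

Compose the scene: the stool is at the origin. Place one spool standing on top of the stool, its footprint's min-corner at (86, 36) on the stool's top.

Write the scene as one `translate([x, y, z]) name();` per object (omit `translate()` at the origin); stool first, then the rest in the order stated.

stool();
translate([86, 36, 425]) spool();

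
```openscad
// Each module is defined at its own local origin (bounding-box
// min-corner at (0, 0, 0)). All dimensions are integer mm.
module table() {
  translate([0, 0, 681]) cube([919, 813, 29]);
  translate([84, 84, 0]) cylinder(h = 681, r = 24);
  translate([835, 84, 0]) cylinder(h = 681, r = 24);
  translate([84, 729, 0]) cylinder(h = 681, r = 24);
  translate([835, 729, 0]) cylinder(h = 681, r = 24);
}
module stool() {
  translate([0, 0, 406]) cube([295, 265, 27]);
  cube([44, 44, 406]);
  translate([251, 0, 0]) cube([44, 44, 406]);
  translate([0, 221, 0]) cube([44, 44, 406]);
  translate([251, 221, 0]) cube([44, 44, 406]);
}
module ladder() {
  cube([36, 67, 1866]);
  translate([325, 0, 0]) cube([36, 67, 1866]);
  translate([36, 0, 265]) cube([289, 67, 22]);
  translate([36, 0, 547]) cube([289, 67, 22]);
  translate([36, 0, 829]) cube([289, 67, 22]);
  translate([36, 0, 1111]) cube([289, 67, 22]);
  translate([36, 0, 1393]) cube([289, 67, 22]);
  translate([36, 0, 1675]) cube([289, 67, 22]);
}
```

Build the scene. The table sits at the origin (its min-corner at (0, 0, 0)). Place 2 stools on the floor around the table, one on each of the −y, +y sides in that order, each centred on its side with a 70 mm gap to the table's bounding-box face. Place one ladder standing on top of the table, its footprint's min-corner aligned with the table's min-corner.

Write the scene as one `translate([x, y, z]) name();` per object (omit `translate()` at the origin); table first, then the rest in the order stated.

table();
translate([312, -335, 0]) stool();
translate([312, 883, 0]) stool();
translate([0, 0, 710]) ladder();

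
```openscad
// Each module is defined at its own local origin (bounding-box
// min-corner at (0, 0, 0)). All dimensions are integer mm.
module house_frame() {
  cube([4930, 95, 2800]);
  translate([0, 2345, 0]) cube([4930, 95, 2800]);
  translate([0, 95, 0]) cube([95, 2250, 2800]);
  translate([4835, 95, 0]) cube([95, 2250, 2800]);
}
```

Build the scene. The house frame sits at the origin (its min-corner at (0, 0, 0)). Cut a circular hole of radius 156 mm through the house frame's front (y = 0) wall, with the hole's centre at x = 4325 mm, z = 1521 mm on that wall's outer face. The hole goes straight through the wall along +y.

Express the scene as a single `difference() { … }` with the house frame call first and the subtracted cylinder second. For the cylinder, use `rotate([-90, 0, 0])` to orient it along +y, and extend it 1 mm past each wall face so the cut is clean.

difference() {
  house_frame();
  translate([4325, -1, 1521]) rotate([-90, 0, 0]) cylinder(h = 97, r = 156);
}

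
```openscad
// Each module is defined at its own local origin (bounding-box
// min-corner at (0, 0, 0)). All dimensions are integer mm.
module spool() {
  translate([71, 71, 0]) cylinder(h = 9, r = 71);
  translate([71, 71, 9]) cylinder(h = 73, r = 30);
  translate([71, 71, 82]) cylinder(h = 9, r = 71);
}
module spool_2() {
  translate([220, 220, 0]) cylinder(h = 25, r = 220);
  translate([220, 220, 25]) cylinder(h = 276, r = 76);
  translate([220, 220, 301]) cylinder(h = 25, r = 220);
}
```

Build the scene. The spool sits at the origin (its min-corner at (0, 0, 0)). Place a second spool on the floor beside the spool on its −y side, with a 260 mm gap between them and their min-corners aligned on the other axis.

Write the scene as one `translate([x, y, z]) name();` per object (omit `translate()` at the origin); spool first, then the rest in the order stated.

spool();
translate([0, -700, 0]) spool_2();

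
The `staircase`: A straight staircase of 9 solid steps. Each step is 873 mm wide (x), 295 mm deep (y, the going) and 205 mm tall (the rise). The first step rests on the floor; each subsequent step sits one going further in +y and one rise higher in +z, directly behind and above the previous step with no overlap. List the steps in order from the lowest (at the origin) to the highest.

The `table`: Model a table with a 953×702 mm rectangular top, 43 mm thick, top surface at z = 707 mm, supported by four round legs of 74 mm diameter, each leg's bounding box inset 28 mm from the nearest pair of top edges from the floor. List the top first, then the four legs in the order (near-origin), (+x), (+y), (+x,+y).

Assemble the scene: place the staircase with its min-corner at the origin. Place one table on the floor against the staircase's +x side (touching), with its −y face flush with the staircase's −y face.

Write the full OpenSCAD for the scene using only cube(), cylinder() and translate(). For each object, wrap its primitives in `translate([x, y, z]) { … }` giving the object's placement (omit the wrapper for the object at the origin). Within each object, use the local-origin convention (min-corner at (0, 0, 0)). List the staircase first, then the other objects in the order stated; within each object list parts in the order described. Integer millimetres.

cube([873, 295, 205]);
translate([0, 295, 205]) cube([873, 295, 205]);
translate([0, 590, 410]) cube([873, 295, 205]);
translate([0, 885, 615]) cube([873, 295, 205]);
translate([0, 1180, 820]) cube([873, 295, 205]);
translate([0, 1475, 1025]) cube([873, 295, 205]);
translate([0, 1770, 1230]) cube([873, 295, 205]);
translate([0, 2065, 1435]) cube([873, 295, 205]);
translate([0, 2360, 1640]) cube([873, 295, 205]);
translate([873, 0, 0]) {
  translate([0, 0, 664]) cube([953, 702, 43]);
  translate([65, 65, 0]) cylinder(h = 664, r = 37);
  translate([888, 65, 0]) cylinder(h = 664, r = 37);
  translate([65, 637, 0]) cylinder(h = 664, r = 37);
  translate([888, 637, 0]) cylinder(h = 664, r = 37);
}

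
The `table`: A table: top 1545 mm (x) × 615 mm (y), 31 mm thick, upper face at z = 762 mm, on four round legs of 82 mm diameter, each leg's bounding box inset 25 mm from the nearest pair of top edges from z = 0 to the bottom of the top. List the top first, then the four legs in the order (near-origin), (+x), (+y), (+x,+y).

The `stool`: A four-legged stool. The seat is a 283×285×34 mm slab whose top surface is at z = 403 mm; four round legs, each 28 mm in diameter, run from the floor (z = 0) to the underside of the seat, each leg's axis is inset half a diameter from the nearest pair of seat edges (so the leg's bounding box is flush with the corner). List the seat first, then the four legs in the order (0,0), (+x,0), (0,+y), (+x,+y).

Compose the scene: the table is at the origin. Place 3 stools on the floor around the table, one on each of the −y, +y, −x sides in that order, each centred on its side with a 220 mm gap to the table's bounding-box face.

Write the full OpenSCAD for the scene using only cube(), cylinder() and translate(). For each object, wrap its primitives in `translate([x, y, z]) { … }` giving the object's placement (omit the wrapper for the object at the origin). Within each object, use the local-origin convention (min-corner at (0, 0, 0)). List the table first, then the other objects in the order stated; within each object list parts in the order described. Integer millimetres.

translate([0, 0, 731]) cube([1545, 615, 31]);
translate([66, 66, 0]) cylinder(h = 731, r = 41);
translate([1479, 66, 0]) cylinder(h = 731, r = 41);
translate([66, 549, 0]) cylinder(h = 731, r = 41);
translate([1479, 549, 0]) cylinder(h = 731, r = 41);
translate([631, -505, 0]) {
  translate([0, 0, 369]) cube([283, 285, 34]);
  translate([14, 14, 0]) cylinder(h = 369, r = 14);
  translate([269, 14, 0]) cylinder(h = 369, r = 14);
  translate([14, 271, 0]) cylinder(h = 369, r = 14);
  translate([269, 271, 0]) cylinder(h = 369, r = 14);
}
translate([631, 835, 0]) {
  translate([0, 0, 369]) cube([283, 285, 34]);
  translate([14, 14, 0]) cylinder(h = 369, r = 14);
  translate([269, 14, 0]) cylinder(h = 369, r = 14);
  translate([14, 271, 0]) cylinder(h = 369, r = 14);
  translate([269, 271, 0]) cylinder(h = 369, r = 14);
}
translate([-503, 165, 0]) {
  translate([0, 0, 369]) cube([283, 285, 34]);
  translate([14, 14, 0]) cylinder(h = 369, r = 14);
  translate([269, 14, 0]) cylinder(h = 369, r = 14);
  translate([14, 271, 0]) cylinder(h = 369, r = 14);
  translate([269, 271, 0]) cylinder(h = 369, r = 14);
}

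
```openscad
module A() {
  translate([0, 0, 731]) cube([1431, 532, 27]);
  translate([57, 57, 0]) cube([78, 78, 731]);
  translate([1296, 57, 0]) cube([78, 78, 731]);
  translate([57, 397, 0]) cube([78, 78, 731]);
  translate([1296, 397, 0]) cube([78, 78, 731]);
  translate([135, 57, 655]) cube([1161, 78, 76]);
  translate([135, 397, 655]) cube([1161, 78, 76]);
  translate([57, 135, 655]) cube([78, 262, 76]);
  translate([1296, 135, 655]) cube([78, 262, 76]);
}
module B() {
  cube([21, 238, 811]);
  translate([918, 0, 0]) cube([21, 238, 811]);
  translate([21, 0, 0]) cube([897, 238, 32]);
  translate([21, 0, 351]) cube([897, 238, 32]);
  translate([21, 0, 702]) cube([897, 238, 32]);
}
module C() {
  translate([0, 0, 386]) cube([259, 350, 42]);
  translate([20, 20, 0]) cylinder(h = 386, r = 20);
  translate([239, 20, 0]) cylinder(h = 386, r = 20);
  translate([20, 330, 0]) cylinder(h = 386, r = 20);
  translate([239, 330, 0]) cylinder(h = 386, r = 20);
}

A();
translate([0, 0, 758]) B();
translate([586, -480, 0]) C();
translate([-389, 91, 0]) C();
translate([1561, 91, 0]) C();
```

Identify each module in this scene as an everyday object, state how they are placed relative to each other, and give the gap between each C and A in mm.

A is a table. B is a bookshelf. C is a stool. The bookshelf is on top of the table. Three stools sit around the table at the −y, −x, +x sides. The gap between each stool and the table is 130 mm.

Each stool's nearest face is 130 mm from the table's bounding box.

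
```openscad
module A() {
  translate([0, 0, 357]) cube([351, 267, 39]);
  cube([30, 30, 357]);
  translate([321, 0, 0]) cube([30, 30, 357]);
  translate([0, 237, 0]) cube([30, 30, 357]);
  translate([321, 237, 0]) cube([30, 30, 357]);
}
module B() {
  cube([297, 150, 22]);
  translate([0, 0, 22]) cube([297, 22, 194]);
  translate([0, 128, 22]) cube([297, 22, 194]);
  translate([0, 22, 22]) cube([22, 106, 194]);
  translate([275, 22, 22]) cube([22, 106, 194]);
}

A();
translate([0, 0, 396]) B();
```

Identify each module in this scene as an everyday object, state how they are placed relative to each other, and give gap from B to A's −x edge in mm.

A is a stool. B is an open box. The open box is on top of the stool. The gap from the open box to the stool's −x edge is 0 mm.

The open box's min-x is at 0; the stool's min-x is 0; gap = 0 mm.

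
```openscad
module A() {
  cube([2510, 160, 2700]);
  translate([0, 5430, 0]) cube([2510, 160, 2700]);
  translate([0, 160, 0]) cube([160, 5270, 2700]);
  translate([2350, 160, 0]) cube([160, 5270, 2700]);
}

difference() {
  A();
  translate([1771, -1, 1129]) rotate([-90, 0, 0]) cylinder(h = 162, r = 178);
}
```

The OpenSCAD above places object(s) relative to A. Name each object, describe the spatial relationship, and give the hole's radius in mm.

The subtracted cylinder has r = 178 mm.

A is a house frame. The house frame has a circular hole through its front wall. The hole's radius is 178 mm.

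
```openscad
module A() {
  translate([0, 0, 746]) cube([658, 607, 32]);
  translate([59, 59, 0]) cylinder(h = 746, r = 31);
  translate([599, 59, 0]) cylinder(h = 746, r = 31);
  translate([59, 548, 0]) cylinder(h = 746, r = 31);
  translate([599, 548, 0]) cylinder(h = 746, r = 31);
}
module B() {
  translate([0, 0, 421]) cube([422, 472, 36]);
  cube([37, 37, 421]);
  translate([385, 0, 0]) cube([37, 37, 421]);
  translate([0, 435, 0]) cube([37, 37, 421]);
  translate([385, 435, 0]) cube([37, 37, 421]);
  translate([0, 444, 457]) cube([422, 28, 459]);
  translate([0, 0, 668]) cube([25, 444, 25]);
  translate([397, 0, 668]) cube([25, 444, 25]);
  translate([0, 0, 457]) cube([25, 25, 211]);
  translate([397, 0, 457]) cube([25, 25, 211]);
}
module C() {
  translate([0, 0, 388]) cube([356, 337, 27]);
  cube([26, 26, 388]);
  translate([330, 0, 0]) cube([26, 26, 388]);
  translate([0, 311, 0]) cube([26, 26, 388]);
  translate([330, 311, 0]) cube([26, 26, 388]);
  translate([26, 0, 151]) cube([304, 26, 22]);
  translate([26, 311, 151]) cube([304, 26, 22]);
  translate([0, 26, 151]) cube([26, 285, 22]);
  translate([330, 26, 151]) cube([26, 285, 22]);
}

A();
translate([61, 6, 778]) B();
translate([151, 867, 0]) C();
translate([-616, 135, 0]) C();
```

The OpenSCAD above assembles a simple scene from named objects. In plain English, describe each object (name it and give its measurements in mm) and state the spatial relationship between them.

A is a rectangular dining table. The top is 658×607×32 mm with its upper surface at z = 778 mm. It stands on four round legs of 62 mm diameter, each leg's bounding box inset 28 mm from the nearest pair of top edges, running from the floor to the underside of the top.

B is a chair. The seat is a 422×472×36 mm slab with its top at z = 457 mm, on four 37×37 mm corner legs (flush with the seat edges, standing on z = 0). A flat backrest 28 mm thick, 459 mm tall, spans the full seat width and rises from the seat top along its +y edge, rear face flush with the rear of the seat. Two armrests of 25×25 mm section run along each side from the seat's front edge to the front of the backrest, top faces 236 mm above the seat top and outer faces flush with the seat's x-edges; a 25×25 mm post under the front of each armrest stands on the seat at the front corner.

C is a four-legged stool. The seat is a 356×337×27 mm slab whose top surface is at z = 415 mm; four square legs, each 26×26 mm in cross-section, run from the floor (z = 0) to the underside of the seat, each flush with a corner of the seat. Four stretchers, 26 mm wide and 22 mm tall, connect adjacent legs with their undersides at z = 151 mm, each running between the inner faces of the legs it joins and aligned with the legs' outer faces on the other axis.

The chair is on top of the table. Two stools sit around the table at the +y, −x sides.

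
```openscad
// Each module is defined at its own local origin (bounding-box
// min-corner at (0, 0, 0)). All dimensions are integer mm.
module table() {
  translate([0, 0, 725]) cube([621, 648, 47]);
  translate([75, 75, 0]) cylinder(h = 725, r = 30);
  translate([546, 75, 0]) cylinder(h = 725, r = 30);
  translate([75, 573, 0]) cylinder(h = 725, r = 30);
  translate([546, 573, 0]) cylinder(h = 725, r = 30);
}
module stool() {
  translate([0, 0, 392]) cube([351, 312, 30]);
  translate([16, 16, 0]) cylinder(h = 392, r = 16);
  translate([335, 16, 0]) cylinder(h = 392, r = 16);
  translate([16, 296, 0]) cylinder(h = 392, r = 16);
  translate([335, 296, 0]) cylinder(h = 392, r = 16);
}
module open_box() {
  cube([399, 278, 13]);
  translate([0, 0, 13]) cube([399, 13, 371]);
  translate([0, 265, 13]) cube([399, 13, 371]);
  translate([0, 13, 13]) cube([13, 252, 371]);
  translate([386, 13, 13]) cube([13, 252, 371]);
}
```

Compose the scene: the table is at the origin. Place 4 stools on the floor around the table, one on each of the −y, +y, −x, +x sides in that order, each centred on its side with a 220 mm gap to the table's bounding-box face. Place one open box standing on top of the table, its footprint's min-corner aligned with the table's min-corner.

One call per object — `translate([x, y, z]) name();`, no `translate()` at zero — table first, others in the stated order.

table();
translate([135, -532, 0]) stool();
translate([135, 868, 0]) stool();
translate([-571, 168, 0]) stool();
translate([841, 168, 0]) stool();
translate([0, 0, 772]) open_box();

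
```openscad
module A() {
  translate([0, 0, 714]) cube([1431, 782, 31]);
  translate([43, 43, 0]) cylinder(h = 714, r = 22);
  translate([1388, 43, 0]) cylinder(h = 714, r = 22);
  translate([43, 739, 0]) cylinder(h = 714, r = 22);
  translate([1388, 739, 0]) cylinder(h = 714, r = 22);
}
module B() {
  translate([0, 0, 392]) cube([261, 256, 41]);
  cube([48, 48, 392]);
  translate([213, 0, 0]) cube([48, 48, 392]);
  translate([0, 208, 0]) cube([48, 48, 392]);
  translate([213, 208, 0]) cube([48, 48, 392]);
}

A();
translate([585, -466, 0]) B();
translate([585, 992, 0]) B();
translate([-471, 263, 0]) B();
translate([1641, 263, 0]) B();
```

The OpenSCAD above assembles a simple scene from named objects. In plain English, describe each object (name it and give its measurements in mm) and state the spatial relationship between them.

A is a table: top 1431 mm (x) × 782 mm (y), 31 mm thick, upper face at z = 745 mm, on four round legs of 44 mm diameter, each leg's bounding box inset 21 mm from the nearest pair of top edges, running from z = 0 to the bottom of the top.

B is a four-legged stool. The seat is 261×256 mm, 41 mm thick, top at z = 433 mm. It stands on four square legs, each 48×48 mm in cross-section, from z = 0 to the seat underside, each flush with a corner of the seat.

Four stools sit around the table at the −y, +y, −x, +x sides.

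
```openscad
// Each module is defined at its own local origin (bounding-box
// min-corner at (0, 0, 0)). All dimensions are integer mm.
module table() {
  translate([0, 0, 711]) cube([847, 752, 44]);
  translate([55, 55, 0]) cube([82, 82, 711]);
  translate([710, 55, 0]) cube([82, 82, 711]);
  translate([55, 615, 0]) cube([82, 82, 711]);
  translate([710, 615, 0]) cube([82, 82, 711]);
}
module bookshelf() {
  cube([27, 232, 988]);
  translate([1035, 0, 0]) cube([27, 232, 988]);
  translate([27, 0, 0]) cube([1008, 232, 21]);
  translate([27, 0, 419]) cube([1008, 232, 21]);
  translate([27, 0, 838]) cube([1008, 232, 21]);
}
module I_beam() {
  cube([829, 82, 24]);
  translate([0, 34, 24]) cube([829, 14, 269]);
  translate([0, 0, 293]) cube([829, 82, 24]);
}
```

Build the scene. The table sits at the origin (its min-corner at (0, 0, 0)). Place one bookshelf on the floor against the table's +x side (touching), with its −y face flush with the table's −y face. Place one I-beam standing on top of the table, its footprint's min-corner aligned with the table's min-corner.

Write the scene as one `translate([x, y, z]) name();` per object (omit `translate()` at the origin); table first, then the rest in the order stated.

table();
translate([847, 0, 0]) bookshelf();
translate([0, 0, 755]) I_beam();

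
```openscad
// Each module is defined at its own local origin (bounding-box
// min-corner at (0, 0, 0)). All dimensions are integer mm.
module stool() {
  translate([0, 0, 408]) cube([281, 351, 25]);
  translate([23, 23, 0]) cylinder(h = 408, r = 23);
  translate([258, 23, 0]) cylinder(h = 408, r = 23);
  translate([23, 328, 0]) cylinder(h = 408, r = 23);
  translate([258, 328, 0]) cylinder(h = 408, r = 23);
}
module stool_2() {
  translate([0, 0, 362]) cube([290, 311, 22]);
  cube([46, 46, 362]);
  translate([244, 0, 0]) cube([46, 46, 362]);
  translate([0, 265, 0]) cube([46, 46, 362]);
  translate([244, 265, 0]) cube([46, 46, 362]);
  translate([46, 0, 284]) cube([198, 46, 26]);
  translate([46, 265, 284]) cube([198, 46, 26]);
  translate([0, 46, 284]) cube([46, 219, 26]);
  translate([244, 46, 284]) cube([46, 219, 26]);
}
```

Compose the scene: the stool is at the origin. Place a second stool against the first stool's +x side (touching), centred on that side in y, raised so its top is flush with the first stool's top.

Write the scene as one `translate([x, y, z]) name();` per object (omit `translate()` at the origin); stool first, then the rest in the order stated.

stool();
translate([281, 20, 49]) stool_2();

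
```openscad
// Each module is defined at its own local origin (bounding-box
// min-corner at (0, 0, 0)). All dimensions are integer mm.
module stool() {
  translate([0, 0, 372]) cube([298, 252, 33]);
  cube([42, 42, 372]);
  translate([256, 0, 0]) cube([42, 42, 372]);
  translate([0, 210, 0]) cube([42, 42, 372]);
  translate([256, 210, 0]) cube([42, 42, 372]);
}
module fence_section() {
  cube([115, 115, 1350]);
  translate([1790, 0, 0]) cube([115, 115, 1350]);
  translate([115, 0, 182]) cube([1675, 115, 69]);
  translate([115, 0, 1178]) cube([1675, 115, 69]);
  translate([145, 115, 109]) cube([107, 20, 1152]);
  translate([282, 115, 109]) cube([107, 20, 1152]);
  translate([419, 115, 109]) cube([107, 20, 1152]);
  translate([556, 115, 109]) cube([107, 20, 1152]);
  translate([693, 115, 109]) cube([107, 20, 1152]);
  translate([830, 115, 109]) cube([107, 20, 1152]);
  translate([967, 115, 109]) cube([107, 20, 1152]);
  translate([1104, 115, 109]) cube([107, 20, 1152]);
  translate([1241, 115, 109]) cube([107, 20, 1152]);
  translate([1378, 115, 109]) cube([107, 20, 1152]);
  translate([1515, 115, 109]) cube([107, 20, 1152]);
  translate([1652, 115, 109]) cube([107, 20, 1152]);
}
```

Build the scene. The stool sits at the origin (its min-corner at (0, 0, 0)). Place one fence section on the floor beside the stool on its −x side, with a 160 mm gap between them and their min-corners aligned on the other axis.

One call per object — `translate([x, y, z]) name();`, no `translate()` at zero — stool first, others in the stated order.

stool();
translate([-2065, 0, 0]) fence_section();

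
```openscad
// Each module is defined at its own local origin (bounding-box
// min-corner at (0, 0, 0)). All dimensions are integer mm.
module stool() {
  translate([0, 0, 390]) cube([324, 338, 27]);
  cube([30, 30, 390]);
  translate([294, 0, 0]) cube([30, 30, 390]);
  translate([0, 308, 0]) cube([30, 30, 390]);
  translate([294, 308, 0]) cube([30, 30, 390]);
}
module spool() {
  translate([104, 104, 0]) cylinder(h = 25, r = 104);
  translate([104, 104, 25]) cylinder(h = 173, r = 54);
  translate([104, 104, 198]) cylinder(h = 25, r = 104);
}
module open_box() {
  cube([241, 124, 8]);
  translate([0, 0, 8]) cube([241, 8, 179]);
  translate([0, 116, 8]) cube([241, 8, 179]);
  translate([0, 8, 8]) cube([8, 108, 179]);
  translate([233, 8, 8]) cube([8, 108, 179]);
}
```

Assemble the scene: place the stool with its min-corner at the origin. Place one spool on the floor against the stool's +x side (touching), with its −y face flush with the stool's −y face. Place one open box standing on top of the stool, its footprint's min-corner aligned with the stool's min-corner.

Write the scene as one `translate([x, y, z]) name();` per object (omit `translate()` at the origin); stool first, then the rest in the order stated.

stool();
translate([324, 0, 0]) spool();
translate([0, 0, 417]) open_box();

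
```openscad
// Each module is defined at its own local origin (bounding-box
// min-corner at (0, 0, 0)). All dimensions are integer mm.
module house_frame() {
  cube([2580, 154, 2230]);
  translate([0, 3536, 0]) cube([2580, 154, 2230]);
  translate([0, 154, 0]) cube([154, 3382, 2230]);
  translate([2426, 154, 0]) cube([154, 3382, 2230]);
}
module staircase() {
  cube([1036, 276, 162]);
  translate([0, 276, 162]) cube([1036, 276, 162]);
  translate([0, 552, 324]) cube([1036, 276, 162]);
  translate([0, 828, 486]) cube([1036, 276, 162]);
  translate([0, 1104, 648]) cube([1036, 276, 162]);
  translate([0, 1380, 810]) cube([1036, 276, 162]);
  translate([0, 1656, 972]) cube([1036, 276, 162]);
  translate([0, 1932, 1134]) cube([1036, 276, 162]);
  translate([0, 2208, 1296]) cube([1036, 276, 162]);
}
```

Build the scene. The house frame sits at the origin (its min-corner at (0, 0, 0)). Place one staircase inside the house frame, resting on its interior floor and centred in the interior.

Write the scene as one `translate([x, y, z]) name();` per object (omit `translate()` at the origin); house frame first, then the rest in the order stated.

house_frame();
translate([772, 603, 0]) staircase();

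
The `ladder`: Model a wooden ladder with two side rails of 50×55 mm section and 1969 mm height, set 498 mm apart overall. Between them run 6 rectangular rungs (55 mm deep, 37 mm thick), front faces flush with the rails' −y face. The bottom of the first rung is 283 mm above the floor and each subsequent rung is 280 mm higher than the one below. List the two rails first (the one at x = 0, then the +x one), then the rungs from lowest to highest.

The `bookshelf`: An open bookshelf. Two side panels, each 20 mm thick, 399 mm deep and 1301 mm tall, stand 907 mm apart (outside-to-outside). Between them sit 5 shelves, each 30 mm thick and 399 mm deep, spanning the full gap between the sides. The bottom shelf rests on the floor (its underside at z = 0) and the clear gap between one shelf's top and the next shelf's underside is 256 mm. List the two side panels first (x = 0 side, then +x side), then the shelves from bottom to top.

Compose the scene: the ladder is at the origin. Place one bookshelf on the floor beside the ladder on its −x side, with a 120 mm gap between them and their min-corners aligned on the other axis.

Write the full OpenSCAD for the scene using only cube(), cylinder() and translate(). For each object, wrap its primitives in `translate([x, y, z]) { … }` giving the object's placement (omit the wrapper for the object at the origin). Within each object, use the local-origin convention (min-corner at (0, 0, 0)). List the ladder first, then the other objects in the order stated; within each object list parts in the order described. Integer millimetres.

cube([50, 55, 1969]);
translate([448, 0, 0]) cube([50, 55, 1969]);
translate([50, 0, 283]) cube([398, 55, 37]);
translate([50, 0, 563]) cube([398, 55, 37]);
translate([50, 0, 843]) cube([398, 55, 37]);
translate([50, 0, 1123]) cube([398, 55, 37]);
translate([50, 0, 1403]) cube([398, 55, 37]);
translate([50, 0, 1683]) cube([398, 55, 37]);
translate([-1027, 0, 0]) {
  cube([20, 399, 1301]);
  translate([887, 0, 0]) cube([20, 399, 1301]);
  translate([20, 0, 0]) cube([867, 399, 30]);
  translate([20, 0, 286]) cube([867, 399, 30]);
  translate([20, 0, 572]) cube([867, 399, 30]);
  translate([20, 0, 858]) cube([867, 399, 30]);
  translate([20, 0, 1144]) cube([867, 399, 30]);
}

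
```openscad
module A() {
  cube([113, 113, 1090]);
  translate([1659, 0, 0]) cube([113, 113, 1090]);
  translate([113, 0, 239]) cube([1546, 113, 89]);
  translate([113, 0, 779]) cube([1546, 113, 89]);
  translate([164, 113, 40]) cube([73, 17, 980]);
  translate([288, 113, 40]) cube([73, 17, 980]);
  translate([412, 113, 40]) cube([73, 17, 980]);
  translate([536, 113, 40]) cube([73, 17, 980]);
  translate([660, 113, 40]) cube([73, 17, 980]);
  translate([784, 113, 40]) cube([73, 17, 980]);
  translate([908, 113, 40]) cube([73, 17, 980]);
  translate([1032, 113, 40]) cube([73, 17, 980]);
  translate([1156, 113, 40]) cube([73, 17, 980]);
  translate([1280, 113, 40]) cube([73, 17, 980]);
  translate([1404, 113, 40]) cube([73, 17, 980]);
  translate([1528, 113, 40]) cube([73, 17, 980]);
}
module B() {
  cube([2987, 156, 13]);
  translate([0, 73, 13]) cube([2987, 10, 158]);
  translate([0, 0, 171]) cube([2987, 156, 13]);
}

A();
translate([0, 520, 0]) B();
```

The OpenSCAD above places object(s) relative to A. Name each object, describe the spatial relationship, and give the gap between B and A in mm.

A is a fence section. B is an I-beam. The I-beam is on the floor beside the fence section on its +y side. The gap between the I-beam and the fence section is 390 mm.

The I-beam's nearest face is 390 mm from the fence section's +y face.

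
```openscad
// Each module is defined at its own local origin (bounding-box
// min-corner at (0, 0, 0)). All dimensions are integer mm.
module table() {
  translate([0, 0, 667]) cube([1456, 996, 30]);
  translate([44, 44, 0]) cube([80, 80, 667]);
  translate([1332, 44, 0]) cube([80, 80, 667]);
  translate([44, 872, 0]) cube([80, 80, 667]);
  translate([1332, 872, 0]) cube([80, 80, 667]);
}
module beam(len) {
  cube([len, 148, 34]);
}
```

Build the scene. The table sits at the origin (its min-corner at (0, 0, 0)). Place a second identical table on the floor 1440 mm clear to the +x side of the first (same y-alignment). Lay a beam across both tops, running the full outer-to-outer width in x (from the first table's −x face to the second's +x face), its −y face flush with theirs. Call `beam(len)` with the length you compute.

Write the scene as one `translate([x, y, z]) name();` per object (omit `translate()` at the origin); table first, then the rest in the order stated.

table();
translate([2896, 0, 0]) table();
translate([0, 0, 697]) beam(4352);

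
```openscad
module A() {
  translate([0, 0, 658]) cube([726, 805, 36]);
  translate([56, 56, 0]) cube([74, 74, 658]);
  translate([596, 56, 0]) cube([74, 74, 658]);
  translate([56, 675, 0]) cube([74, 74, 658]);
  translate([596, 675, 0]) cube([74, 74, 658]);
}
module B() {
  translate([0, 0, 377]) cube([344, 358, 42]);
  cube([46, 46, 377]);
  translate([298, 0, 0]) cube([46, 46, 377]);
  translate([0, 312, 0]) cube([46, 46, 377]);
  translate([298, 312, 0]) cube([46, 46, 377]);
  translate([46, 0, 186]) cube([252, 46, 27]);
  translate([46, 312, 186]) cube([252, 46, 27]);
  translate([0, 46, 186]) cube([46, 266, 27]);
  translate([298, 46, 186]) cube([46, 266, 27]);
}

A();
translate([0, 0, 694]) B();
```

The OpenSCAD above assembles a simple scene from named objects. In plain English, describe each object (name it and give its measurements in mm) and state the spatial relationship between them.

A is a rectangular dining table. The top is 726×805×36 mm with its upper surface at z = 694 mm. It stands on four 74×74 mm square legs, each inset 56 mm from the nearest pair of top edges, running from the floor to the underside of the top.

B is a four-legged stool. The seat is 344×358 mm, 42 mm thick, top at z = 419 mm. It stands on four square legs, each 46×46 mm in cross-section, from z = 0 to the seat underside, each flush with a corner of the seat. Four stretchers, 46 mm wide and 27 mm tall, connect adjacent legs with their undersides at z = 186 mm, each running between the inner faces of the legs it joins and aligned with the legs' outer faces on the other axis.

The stool is on top of the table.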